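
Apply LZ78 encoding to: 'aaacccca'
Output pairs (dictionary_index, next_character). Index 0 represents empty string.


LZ78 encoding steps:
Dictionary: {0: ''}
Step 1: w='' (idx 0), next='a' -> output (0, 'a'), add 'a' as idx 1
Step 2: w='a' (idx 1), next='a' -> output (1, 'a'), add 'aa' as idx 2
Step 3: w='' (idx 0), next='c' -> output (0, 'c'), add 'c' as idx 3
Step 4: w='c' (idx 3), next='c' -> output (3, 'c'), add 'cc' as idx 4
Step 5: w='c' (idx 3), next='a' -> output (3, 'a'), add 'ca' as idx 5


Encoded: [(0, 'a'), (1, 'a'), (0, 'c'), (3, 'c'), (3, 'a')]


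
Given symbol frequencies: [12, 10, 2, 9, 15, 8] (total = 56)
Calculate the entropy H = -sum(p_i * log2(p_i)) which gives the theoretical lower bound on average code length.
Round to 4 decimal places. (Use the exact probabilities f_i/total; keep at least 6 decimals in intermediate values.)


Per-symbol terms -p_i * log2(p_i) with p_i = f_i/56:
  p = 12/56 = 0.214286: log2(p) = -2.222392, -p*log2(p) = 0.476227
  p = 10/56 = 0.178571: log2(p) = -2.485427, -p*log2(p) = 0.443826
  p = 2/56 = 0.035714: log2(p) = -4.807355, -p*log2(p) = 0.171691
  p = 9/56 = 0.160714: log2(p) = -2.637430, -p*log2(p) = 0.423873
  p = 15/56 = 0.267857: log2(p) = -1.900464, -p*log2(p) = 0.509053
  p = 8/56 = 0.142857: log2(p) = -2.807355, -p*log2(p) = 0.401051
H = 0.476227 + 0.443826 + 0.171691 + 0.423873 + 0.509053 + 0.401051 = 2.425721

H = 2.4257 bits/symbol


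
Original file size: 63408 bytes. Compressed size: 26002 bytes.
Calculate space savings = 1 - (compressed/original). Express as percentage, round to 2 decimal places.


ratio = compressed/original = 26002/63408 = 0.410074
savings = 1 - ratio = 1 - 0.410074 = 0.589926
as a percentage: 0.589926 * 100 = 58.99%

Space savings = 1 - 26002/63408 = 58.99%


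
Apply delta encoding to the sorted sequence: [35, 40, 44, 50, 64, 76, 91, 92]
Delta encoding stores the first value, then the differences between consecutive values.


First value: 35
Deltas:
  40 - 35 = 5
  44 - 40 = 4
  50 - 44 = 6
  64 - 50 = 14
  76 - 64 = 12
  91 - 76 = 15
  92 - 91 = 1


Delta encoded: [35, 5, 4, 6, 14, 12, 15, 1]


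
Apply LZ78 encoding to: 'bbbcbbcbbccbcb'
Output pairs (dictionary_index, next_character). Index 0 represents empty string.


LZ78 encoding steps:
Dictionary: {0: ''}
Step 1: w='' (idx 0), next='b' -> output (0, 'b'), add 'b' as idx 1
Step 2: w='b' (idx 1), next='b' -> output (1, 'b'), add 'bb' as idx 2
Step 3: w='' (idx 0), next='c' -> output (0, 'c'), add 'c' as idx 3
Step 4: w='bb' (idx 2), next='c' -> output (2, 'c'), add 'bbc' as idx 4
Step 5: w='bbc' (idx 4), next='c' -> output (4, 'c'), add 'bbcc' as idx 5
Step 6: w='b' (idx 1), next='c' -> output (1, 'c'), add 'bc' as idx 6
Step 7: w='b' (idx 1), end of input -> output (1, '')


Encoded: [(0, 'b'), (1, 'b'), (0, 'c'), (2, 'c'), (4, 'c'), (1, 'c'), (1, '')]


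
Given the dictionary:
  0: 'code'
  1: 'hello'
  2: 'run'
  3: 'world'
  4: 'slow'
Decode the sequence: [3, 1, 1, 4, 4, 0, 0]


Look up each index in the dictionary:
  3 -> 'world'
  1 -> 'hello'
  1 -> 'hello'
  4 -> 'slow'
  4 -> 'slow'
  0 -> 'code'
  0 -> 'code'

Decoded: "world hello hello slow slow code code"


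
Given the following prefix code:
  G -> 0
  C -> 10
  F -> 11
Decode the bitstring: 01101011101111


Decoding step by step:
Bits 0 -> G
Bits 11 -> F
Bits 0 -> G
Bits 10 -> C
Bits 11 -> F
Bits 10 -> C
Bits 11 -> F
Bits 11 -> F


Decoded message: GFGCFCFF


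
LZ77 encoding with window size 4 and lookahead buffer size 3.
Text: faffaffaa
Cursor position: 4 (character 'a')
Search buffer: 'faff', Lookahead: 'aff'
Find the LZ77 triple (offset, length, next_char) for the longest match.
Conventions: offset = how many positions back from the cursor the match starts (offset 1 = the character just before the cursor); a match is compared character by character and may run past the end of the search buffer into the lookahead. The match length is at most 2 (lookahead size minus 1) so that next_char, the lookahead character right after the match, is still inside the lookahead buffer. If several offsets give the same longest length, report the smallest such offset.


Try each offset into the search buffer:
  offset=1 (pos 3, char 'f'): match length 0
  offset=2 (pos 2, char 'f'): match length 0
  offset=3 (pos 1, char 'a'): match length 2
  offset=4 (pos 0, char 'f'): match length 0
Longest match has length 2 at offset 3.
next_char = character at position 4 + 2 = 6 -> 'f'

Best match: offset=3, length=2 (matching 'af' starting at position 1)
LZ77 triple: (3, 2, 'f')


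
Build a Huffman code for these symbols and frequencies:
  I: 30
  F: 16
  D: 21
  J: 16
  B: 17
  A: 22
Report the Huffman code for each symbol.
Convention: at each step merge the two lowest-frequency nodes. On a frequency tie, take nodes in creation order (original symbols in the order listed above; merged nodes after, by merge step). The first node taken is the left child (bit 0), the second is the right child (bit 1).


Huffman tree construction:
Step 1: Merge F(16) + J(16) = 32
Step 2: Merge B(17) + D(21) = 38
Step 3: Merge A(22) + I(30) = 52
Step 4: Merge (F+J)(32) + (B+D)(38) = 70
Step 5: Merge (A+I)(52) + ((F+J)+(B+D))(70) = 122
Read each symbol's code off the tree from the root (left child = 0, right child = 1).

Codes:
  I: 01 (length 2)
  F: 100 (length 3)
  D: 111 (length 3)
  J: 101 (length 3)
  B: 110 (length 3)
  A: 00 (length 2)
Average code length: 314/122 = 2.5738 bits/symbol


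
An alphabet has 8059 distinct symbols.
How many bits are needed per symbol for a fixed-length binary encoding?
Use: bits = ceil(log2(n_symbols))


log2(8059) = 12.9764
Bracket: 2^12 = 4096 < 8059 <= 2^13 = 8192
So ceil(log2(8059)) = 13

bits = ceil(log2(8059)) = ceil(12.9764) = 13 bits


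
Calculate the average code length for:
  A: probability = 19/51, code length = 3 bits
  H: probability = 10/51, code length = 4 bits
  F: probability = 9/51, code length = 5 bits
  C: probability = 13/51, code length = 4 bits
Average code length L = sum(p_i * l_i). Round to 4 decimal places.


Weighted contributions p_i * l_i:
  A: (19/51) * 3 = 57/51
  H: (10/51) * 4 = 40/51
  F: (9/51) * 5 = 45/51
  C: (13/51) * 4 = 52/51
Sum = (57 + 40 + 45 + 52)/51 = 194/51

L = 194/51 = 3.8039 bits/symbol


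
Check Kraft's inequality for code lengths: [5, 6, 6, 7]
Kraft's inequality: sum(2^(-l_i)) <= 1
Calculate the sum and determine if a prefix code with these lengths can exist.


Sum = 2^(-5) + 2^(-6) + 2^(-6) + 2^(-7)
    = 0.03125 + 0.015625 + 0.015625 + 0.0078125
    = 9/128 = 0.0703125
Since 0.0703125 <= 1, Kraft's inequality IS satisfied.
A prefix code with these lengths CAN exist.

Kraft sum = 0.0703125. Satisfied.


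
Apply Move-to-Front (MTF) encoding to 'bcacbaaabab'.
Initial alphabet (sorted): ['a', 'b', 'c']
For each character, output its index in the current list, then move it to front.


MTF encoding:
'b': index 1 in ['a', 'b', 'c'] -> ['b', 'a', 'c']
'c': index 2 in ['b', 'a', 'c'] -> ['c', 'b', 'a']
'a': index 2 in ['c', 'b', 'a'] -> ['a', 'c', 'b']
'c': index 1 in ['a', 'c', 'b'] -> ['c', 'a', 'b']
'b': index 2 in ['c', 'a', 'b'] -> ['b', 'c', 'a']
'a': index 2 in ['b', 'c', 'a'] -> ['a', 'b', 'c']
'a': index 0 in ['a', 'b', 'c'] -> ['a', 'b', 'c']
'a': index 0 in ['a', 'b', 'c'] -> ['a', 'b', 'c']
'b': index 1 in ['a', 'b', 'c'] -> ['b', 'a', 'c']
'a': index 1 in ['b', 'a', 'c'] -> ['a', 'b', 'c']
'b': index 1 in ['a', 'b', 'c'] -> ['b', 'a', 'c']


Output: [1, 2, 2, 1, 2, 2, 0, 0, 1, 1, 1]


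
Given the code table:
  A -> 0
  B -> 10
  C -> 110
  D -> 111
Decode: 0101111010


Decoding:
0 -> A
10 -> B
111 -> D
10 -> B
10 -> B


Result: ABDBB


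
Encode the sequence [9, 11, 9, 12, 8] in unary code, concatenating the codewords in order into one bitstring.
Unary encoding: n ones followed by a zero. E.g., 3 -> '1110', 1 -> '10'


Encode each number as n ones followed by a terminating 0:
  9 -> 1111111110 (10 bits)
  11 -> 111111111110 (12 bits)
  9 -> 1111111110 (10 bits)
  12 -> 1111111111110 (13 bits)
  8 -> 111111110 (9 bits)
Total length = 10 + 12 + 10 + 13 + 9 = 54 bits.

Unary([9, 11, 9, 12, 8]) = 111111111011111111111011111111101111111111110111111110 (54 bits)


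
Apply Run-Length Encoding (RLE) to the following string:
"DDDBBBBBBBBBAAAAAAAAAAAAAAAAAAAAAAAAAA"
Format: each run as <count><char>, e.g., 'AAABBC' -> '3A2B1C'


Scanning runs left to right:
  i=0: run of 'D' x 3 -> '3D'
  i=3: run of 'B' x 9 -> '9B'
  i=12: run of 'A' x 26 -> '26A'

RLE = 3D9B26A


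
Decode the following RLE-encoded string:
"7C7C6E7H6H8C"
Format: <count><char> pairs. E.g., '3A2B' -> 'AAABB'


Expanding each <count><char> pair:
  7C -> 'CCCCCCC'
  7C -> 'CCCCCCC'
  6E -> 'EEEEEE'
  7H -> 'HHHHHHH'
  6H -> 'HHHHHH'
  8C -> 'CCCCCCCC'

Decoded = CCCCCCCCCCCCCCEEEEEEHHHHHHHHHHHHHCCCCCCCC


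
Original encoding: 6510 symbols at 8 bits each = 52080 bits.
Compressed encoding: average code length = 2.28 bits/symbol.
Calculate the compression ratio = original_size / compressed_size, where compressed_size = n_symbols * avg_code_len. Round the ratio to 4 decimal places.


original_size = n_symbols * orig_bits = 6510 * 8 = 52080 bits
compressed_size = n_symbols * avg_code_len = 6510 * 2.28 = 14842.8 bits
ratio = original_size / compressed_size = 52080 / 14842.8 = 3.5088

Compression ratio = 3.5088


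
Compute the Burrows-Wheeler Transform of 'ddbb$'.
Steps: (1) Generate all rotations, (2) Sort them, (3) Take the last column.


Rotations (sorted):
  0: $ddbb -> last char: b
  1: b$ddb -> last char: b
  2: bb$dd -> last char: d
  3: dbb$d -> last char: d
  4: ddbb$ -> last char: $


BWT = bbdd$


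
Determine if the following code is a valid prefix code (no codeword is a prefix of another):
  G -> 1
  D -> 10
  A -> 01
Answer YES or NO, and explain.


Checking each pair (does one codeword prefix another?):
  G='1' vs D='10': prefix -- VIOLATION

NO -- this is NOT a valid prefix code. G (1) is a prefix of D (10).


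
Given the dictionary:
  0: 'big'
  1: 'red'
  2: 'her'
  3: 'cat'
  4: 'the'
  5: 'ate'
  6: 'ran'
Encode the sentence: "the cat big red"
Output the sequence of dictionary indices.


Look up each word in the dictionary:
  'the' -> 4
  'cat' -> 3
  'big' -> 0
  'red' -> 1

Encoded: [4, 3, 0, 1]


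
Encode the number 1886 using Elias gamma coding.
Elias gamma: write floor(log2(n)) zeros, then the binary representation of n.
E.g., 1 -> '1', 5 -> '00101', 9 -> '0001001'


num_bits = floor(log2(1886)) + 1 = 11
leading_zeros = num_bits - 1 = 10
binary(1886) = 11101011110

Elias gamma(1886) = '0000000000' + '11101011110' = 000000000011101011110 (21 bits)


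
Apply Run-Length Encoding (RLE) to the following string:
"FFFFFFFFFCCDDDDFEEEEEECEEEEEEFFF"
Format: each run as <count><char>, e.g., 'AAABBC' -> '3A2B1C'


Scanning runs left to right:
  i=0: run of 'F' x 9 -> '9F'
  i=9: run of 'C' x 2 -> '2C'
  i=11: run of 'D' x 4 -> '4D'
  i=15: run of 'F' x 1 -> '1F'
  i=16: run of 'E' x 6 -> '6E'
  i=22: run of 'C' x 1 -> '1C'
  i=23: run of 'E' x 6 -> '6E'
  i=29: run of 'F' x 3 -> '3F'

RLE = 9F2C4D1F6E1C6E3F


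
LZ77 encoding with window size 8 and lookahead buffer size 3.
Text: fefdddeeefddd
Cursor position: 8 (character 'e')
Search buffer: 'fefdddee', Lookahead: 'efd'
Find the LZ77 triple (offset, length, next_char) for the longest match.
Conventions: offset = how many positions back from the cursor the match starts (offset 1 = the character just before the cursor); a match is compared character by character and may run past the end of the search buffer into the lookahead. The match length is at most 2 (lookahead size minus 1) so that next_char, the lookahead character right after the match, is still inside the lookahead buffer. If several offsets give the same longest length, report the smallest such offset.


Try each offset into the search buffer:
  offset=1 (pos 7, char 'e'): match length 1
  offset=2 (pos 6, char 'e'): match length 1
  offset=3 (pos 5, char 'd'): match length 0
  offset=4 (pos 4, char 'd'): match length 0
  offset=5 (pos 3, char 'd'): match length 0
  offset=6 (pos 2, char 'f'): match length 0
  offset=7 (pos 1, char 'e'): match length 2
  offset=8 (pos 0, char 'f'): match length 0
Longest match has length 2 at offset 7.
next_char = character at position 8 + 2 = 10 -> 'd'

Best match: offset=7, length=2 (matching 'ef' starting at position 1)
LZ77 triple: (7, 2, 'd')


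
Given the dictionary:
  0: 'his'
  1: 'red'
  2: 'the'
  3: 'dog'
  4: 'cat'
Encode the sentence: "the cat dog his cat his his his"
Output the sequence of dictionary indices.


Look up each word in the dictionary:
  'the' -> 2
  'cat' -> 4
  'dog' -> 3
  'his' -> 0
  'cat' -> 4
  'his' -> 0
  'his' -> 0
  'his' -> 0

Encoded: [2, 4, 3, 0, 4, 0, 0, 0]


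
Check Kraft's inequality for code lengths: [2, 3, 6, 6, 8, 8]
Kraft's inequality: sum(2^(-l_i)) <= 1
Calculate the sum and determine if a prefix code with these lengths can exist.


Sum = 2^(-2) + 2^(-3) + 2^(-6) + 2^(-6) + 2^(-8) + 2^(-8)
    = 0.25 + 0.125 + 0.015625 + 0.015625 + 0.00390625 + 0.00390625
    = 106/256 = 0.4140625
Since 0.4140625 <= 1, Kraft's inequality IS satisfied.
A prefix code with these lengths CAN exist.

Kraft sum = 0.4140625. Satisfied.


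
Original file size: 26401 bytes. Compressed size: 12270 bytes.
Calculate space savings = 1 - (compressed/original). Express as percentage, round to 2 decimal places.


ratio = compressed/original = 12270/26401 = 0.464755
savings = 1 - ratio = 1 - 0.464755 = 0.535245
as a percentage: 0.535245 * 100 = 53.52%

Space savings = 1 - 12270/26401 = 53.52%


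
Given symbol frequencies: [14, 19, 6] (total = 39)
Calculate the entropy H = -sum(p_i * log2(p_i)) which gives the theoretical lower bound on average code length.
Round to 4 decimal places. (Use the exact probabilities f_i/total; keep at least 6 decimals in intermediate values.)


Per-symbol terms -p_i * log2(p_i) with p_i = f_i/39:
  p = 14/39 = 0.358974: log2(p) = -1.478047, -p*log2(p) = 0.530581
  p = 19/39 = 0.487179: log2(p) = -1.037475, -p*log2(p) = 0.505436
  p = 6/39 = 0.153846: log2(p) = -2.700440, -p*log2(p) = 0.415452
H = 0.530581 + 0.505436 + 0.415452 = 1.451469

H = 1.4515 bits/symbol


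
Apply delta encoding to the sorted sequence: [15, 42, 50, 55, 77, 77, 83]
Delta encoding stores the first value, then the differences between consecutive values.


First value: 15
Deltas:
  42 - 15 = 27
  50 - 42 = 8
  55 - 50 = 5
  77 - 55 = 22
  77 - 77 = 0
  83 - 77 = 6


Delta encoded: [15, 27, 8, 5, 22, 0, 6]


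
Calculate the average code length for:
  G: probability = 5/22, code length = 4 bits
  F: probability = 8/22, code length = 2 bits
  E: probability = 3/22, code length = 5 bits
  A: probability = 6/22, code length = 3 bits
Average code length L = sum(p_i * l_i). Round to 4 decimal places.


Weighted contributions p_i * l_i:
  G: (5/22) * 4 = 20/22
  F: (8/22) * 2 = 16/22
  E: (3/22) * 5 = 15/22
  A: (6/22) * 3 = 18/22
Sum = (20 + 16 + 15 + 18)/22 = 69/22

L = 69/22 = 3.1364 bits/symbol


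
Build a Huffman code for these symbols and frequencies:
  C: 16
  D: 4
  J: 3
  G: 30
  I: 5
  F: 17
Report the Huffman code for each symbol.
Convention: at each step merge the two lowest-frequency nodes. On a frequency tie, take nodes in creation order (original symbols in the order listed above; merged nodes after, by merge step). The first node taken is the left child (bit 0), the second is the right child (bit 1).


Huffman tree construction:
Step 1: Merge J(3) + D(4) = 7
Step 2: Merge I(5) + (J+D)(7) = 12
Step 3: Merge (I+(J+D))(12) + C(16) = 28
Step 4: Merge F(17) + ((I+(J+D))+C)(28) = 45
Step 5: Merge G(30) + (F+((I+(J+D))+C))(45) = 75
Read each symbol's code off the tree from the root (left child = 0, right child = 1).

Codes:
  C: 111 (length 3)
  D: 11011 (length 5)
  J: 11010 (length 5)
  G: 0 (length 1)
  I: 1100 (length 4)
  F: 10 (length 2)
Average code length: 167/75 = 2.2267 bits/symbol


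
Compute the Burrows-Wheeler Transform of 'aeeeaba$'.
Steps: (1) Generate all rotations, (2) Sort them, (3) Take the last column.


Rotations (sorted):
  0: $aeeeaba -> last char: a
  1: a$aeeeab -> last char: b
  2: aba$aeee -> last char: e
  3: aeeeaba$ -> last char: $
  4: ba$aeeea -> last char: a
  5: eaba$aee -> last char: e
  6: eeaba$ae -> last char: e
  7: eeeaba$a -> last char: a


BWT = abe$aeea


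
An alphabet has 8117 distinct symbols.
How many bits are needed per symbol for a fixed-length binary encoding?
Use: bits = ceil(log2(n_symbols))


log2(8117) = 12.9867
Bracket: 2^12 = 4096 < 8117 <= 2^13 = 8192
So ceil(log2(8117)) = 13

bits = ceil(log2(8117)) = ceil(12.9867) = 13 bits


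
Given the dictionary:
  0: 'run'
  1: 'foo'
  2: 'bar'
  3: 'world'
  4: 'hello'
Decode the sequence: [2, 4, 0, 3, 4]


Look up each index in the dictionary:
  2 -> 'bar'
  4 -> 'hello'
  0 -> 'run'
  3 -> 'world'
  4 -> 'hello'

Decoded: "bar hello run world hello"


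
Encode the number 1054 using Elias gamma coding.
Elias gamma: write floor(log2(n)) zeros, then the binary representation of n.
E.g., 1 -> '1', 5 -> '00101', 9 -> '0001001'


num_bits = floor(log2(1054)) + 1 = 11
leading_zeros = num_bits - 1 = 10
binary(1054) = 10000011110

Elias gamma(1054) = '0000000000' + '10000011110' = 000000000010000011110 (21 bits)


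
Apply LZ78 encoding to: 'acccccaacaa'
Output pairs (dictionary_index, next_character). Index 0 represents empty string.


LZ78 encoding steps:
Dictionary: {0: ''}
Step 1: w='' (idx 0), next='a' -> output (0, 'a'), add 'a' as idx 1
Step 2: w='' (idx 0), next='c' -> output (0, 'c'), add 'c' as idx 2
Step 3: w='c' (idx 2), next='c' -> output (2, 'c'), add 'cc' as idx 3
Step 4: w='cc' (idx 3), next='a' -> output (3, 'a'), add 'cca' as idx 4
Step 5: w='a' (idx 1), next='c' -> output (1, 'c'), add 'ac' as idx 5
Step 6: w='a' (idx 1), next='a' -> output (1, 'a'), add 'aa' as idx 6


Encoded: [(0, 'a'), (0, 'c'), (2, 'c'), (3, 'a'), (1, 'c'), (1, 'a')]


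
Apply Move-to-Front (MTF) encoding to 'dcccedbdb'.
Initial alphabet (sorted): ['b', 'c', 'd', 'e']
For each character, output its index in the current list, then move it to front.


MTF encoding:
'd': index 2 in ['b', 'c', 'd', 'e'] -> ['d', 'b', 'c', 'e']
'c': index 2 in ['d', 'b', 'c', 'e'] -> ['c', 'd', 'b', 'e']
'c': index 0 in ['c', 'd', 'b', 'e'] -> ['c', 'd', 'b', 'e']
'c': index 0 in ['c', 'd', 'b', 'e'] -> ['c', 'd', 'b', 'e']
'e': index 3 in ['c', 'd', 'b', 'e'] -> ['e', 'c', 'd', 'b']
'd': index 2 in ['e', 'c', 'd', 'b'] -> ['d', 'e', 'c', 'b']
'b': index 3 in ['d', 'e', 'c', 'b'] -> ['b', 'd', 'e', 'c']
'd': index 1 in ['b', 'd', 'e', 'c'] -> ['d', 'b', 'e', 'c']
'b': index 1 in ['d', 'b', 'e', 'c'] -> ['b', 'd', 'e', 'c']


Output: [2, 2, 0, 0, 3, 2, 3, 1, 1]


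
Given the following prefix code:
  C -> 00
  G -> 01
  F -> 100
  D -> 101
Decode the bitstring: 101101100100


Decoding step by step:
Bits 101 -> D
Bits 101 -> D
Bits 100 -> F
Bits 100 -> F


Decoded message: DDFF


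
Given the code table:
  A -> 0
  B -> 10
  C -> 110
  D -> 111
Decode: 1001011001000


Decoding:
10 -> B
0 -> A
10 -> B
110 -> C
0 -> A
10 -> B
0 -> A
0 -> A


Result: BABCABAA


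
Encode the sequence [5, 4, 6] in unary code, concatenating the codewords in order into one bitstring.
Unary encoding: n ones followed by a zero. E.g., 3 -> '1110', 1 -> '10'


Encode each number as n ones followed by a terminating 0:
  5 -> 111110 (6 bits)
  4 -> 11110 (5 bits)
  6 -> 1111110 (7 bits)
Total length = 6 + 5 + 7 = 18 bits.

Unary([5, 4, 6]) = 111110111101111110 (18 bits)


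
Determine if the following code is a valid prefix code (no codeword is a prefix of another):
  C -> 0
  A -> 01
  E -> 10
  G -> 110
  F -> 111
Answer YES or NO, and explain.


Checking each pair (does one codeword prefix another?):
  C='0' vs A='01': prefix -- VIOLATION

NO -- this is NOT a valid prefix code. C (0) is a prefix of A (01).


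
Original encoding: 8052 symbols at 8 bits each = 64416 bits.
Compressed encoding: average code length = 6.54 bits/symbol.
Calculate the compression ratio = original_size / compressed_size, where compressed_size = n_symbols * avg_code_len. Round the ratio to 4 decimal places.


original_size = n_symbols * orig_bits = 8052 * 8 = 64416 bits
compressed_size = n_symbols * avg_code_len = 8052 * 6.54 = 52660.08 bits
ratio = original_size / compressed_size = 64416 / 52660.08 = 1.2232

Compression ratio = 1.2232


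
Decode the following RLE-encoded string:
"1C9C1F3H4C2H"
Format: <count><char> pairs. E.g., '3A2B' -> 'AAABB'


Expanding each <count><char> pair:
  1C -> 'C'
  9C -> 'CCCCCCCCC'
  1F -> 'F'
  3H -> 'HHH'
  4C -> 'CCCC'
  2H -> 'HH'

Decoded = CCCCCCCCCCFHHHCCCCHH


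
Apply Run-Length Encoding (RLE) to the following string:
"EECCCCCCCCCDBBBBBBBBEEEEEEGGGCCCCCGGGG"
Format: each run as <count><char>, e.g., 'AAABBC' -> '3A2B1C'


Scanning runs left to right:
  i=0: run of 'E' x 2 -> '2E'
  i=2: run of 'C' x 9 -> '9C'
  i=11: run of 'D' x 1 -> '1D'
  i=12: run of 'B' x 8 -> '8B'
  i=20: run of 'E' x 6 -> '6E'
  i=26: run of 'G' x 3 -> '3G'
  i=29: run of 'C' x 5 -> '5C'
  i=34: run of 'G' x 4 -> '4G'

RLE = 2E9C1D8B6E3G5C4G


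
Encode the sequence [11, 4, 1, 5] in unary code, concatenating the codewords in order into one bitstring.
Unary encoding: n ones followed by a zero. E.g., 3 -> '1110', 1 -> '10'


Encode each number as n ones followed by a terminating 0:
  11 -> 111111111110 (12 bits)
  4 -> 11110 (5 bits)
  1 -> 10 (2 bits)
  5 -> 111110 (6 bits)
Total length = 12 + 5 + 2 + 6 = 25 bits.

Unary([11, 4, 1, 5]) = 1111111111101111010111110 (25 bits)


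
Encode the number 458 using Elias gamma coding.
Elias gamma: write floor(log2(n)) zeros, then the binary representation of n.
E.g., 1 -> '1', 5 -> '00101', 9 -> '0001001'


num_bits = floor(log2(458)) + 1 = 9
leading_zeros = num_bits - 1 = 8
binary(458) = 111001010

Elias gamma(458) = '00000000' + '111001010' = 00000000111001010 (17 bits)


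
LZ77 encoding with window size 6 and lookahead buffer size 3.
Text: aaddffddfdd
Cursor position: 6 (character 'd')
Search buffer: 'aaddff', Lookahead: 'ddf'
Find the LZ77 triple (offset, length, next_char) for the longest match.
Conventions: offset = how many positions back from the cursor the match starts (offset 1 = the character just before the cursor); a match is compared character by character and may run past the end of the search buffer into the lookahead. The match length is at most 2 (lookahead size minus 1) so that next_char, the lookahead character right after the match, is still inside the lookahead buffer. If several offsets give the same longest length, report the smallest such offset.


Try each offset into the search buffer:
  offset=1 (pos 5, char 'f'): match length 0
  offset=2 (pos 4, char 'f'): match length 0
  offset=3 (pos 3, char 'd'): match length 1
  offset=4 (pos 2, char 'd'): match length 2
  offset=5 (pos 1, char 'a'): match length 0
  offset=6 (pos 0, char 'a'): match length 0
Longest match has length 2 at offset 4.
next_char = character at position 6 + 2 = 8 -> 'f'

Best match: offset=4, length=2 (matching 'dd' starting at position 2)
LZ77 triple: (4, 2, 'f')


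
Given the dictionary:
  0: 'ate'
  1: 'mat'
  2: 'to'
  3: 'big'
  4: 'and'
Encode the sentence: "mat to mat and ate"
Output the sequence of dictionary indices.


Look up each word in the dictionary:
  'mat' -> 1
  'to' -> 2
  'mat' -> 1
  'and' -> 4
  'ate' -> 0

Encoded: [1, 2, 1, 4, 0]


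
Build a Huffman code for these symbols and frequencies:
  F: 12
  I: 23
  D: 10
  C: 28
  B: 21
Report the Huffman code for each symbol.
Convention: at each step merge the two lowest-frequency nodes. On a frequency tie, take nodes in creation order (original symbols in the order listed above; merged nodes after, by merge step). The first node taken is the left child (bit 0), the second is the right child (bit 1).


Huffman tree construction:
Step 1: Merge D(10) + F(12) = 22
Step 2: Merge B(21) + (D+F)(22) = 43
Step 3: Merge I(23) + C(28) = 51
Step 4: Merge (B+(D+F))(43) + (I+C)(51) = 94
Read each symbol's code off the tree from the root (left child = 0, right child = 1).

Codes:
  F: 011 (length 3)
  I: 10 (length 2)
  D: 010 (length 3)
  C: 11 (length 2)
  B: 00 (length 2)
Average code length: 210/94 = 2.2340 bits/symbol


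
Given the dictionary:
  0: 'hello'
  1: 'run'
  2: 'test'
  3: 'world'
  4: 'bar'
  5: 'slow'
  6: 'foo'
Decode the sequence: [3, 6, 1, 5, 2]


Look up each index in the dictionary:
  3 -> 'world'
  6 -> 'foo'
  1 -> 'run'
  5 -> 'slow'
  2 -> 'test'

Decoded: "world foo run slow test"


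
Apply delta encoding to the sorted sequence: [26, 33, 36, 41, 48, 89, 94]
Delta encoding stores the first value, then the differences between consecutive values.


First value: 26
Deltas:
  33 - 26 = 7
  36 - 33 = 3
  41 - 36 = 5
  48 - 41 = 7
  89 - 48 = 41
  94 - 89 = 5


Delta encoded: [26, 7, 3, 5, 7, 41, 5]


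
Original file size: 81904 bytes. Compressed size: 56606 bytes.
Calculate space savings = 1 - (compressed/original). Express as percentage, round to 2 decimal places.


ratio = compressed/original = 56606/81904 = 0.691126
savings = 1 - ratio = 1 - 0.691126 = 0.308874
as a percentage: 0.308874 * 100 = 30.89%

Space savings = 1 - 56606/81904 = 30.89%


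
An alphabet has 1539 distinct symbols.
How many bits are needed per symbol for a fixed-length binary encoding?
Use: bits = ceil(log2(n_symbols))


log2(1539) = 10.5878
Bracket: 2^10 = 1024 < 1539 <= 2^11 = 2048
So ceil(log2(1539)) = 11

bits = ceil(log2(1539)) = ceil(10.5878) = 11 bits


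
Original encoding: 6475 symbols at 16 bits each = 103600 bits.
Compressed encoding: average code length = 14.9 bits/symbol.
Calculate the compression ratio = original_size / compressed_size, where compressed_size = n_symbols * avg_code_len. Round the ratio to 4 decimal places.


original_size = n_symbols * orig_bits = 6475 * 16 = 103600 bits
compressed_size = n_symbols * avg_code_len = 6475 * 14.9 = 96477.5 bits
ratio = original_size / compressed_size = 103600 / 96477.5 = 1.0738

Compression ratio = 1.0738


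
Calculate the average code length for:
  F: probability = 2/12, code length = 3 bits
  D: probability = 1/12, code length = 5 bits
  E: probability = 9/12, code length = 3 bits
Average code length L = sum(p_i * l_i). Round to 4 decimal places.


Weighted contributions p_i * l_i:
  F: (2/12) * 3 = 6/12
  D: (1/12) * 5 = 5/12
  E: (9/12) * 3 = 27/12
Sum = (6 + 5 + 27)/12 = 38/12

L = 38/12 = 3.1667 bits/symbol


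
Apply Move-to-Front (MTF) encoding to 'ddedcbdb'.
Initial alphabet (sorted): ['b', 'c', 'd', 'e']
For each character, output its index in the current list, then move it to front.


MTF encoding:
'd': index 2 in ['b', 'c', 'd', 'e'] -> ['d', 'b', 'c', 'e']
'd': index 0 in ['d', 'b', 'c', 'e'] -> ['d', 'b', 'c', 'e']
'e': index 3 in ['d', 'b', 'c', 'e'] -> ['e', 'd', 'b', 'c']
'd': index 1 in ['e', 'd', 'b', 'c'] -> ['d', 'e', 'b', 'c']
'c': index 3 in ['d', 'e', 'b', 'c'] -> ['c', 'd', 'e', 'b']
'b': index 3 in ['c', 'd', 'e', 'b'] -> ['b', 'c', 'd', 'e']
'd': index 2 in ['b', 'c', 'd', 'e'] -> ['d', 'b', 'c', 'e']
'b': index 1 in ['d', 'b', 'c', 'e'] -> ['b', 'd', 'c', 'e']


Output: [2, 0, 3, 1, 3, 3, 2, 1]


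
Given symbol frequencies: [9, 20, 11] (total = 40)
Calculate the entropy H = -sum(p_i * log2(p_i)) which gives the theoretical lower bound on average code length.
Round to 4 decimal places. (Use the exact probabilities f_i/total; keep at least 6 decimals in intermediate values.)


Per-symbol terms -p_i * log2(p_i) with p_i = f_i/40:
  p = 9/40 = 0.225000: log2(p) = -2.152003, -p*log2(p) = 0.484201
  p = 20/40 = 0.500000: log2(p) = -1.000000, -p*log2(p) = 0.500000
  p = 11/40 = 0.275000: log2(p) = -1.862496, -p*log2(p) = 0.512187
H = 0.484201 + 0.500000 + 0.512187 = 1.496388

H = 1.4964 bits/symbol


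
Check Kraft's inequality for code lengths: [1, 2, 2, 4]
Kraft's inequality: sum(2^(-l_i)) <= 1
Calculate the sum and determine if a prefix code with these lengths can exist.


Sum = 2^(-1) + 2^(-2) + 2^(-2) + 2^(-4)
    = 0.5 + 0.25 + 0.25 + 0.0625
    = 17/16 = 1.0625
Since 1.0625 > 1, Kraft's inequality is NOT satisfied.
A prefix code with these lengths CANNOT exist.

Kraft sum = 1.0625. Not satisfied.


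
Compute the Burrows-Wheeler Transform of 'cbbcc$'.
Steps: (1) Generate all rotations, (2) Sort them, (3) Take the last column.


Rotations (sorted):
  0: $cbbcc -> last char: c
  1: bbcc$c -> last char: c
  2: bcc$cb -> last char: b
  3: c$cbbc -> last char: c
  4: cbbcc$ -> last char: $
  5: cc$cbb -> last char: b


BWT = ccbc$b


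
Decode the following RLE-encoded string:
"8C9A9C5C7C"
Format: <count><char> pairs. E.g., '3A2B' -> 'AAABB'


Expanding each <count><char> pair:
  8C -> 'CCCCCCCC'
  9A -> 'AAAAAAAAA'
  9C -> 'CCCCCCCCC'
  5C -> 'CCCCC'
  7C -> 'CCCCCCC'

Decoded = CCCCCCCCAAAAAAAAACCCCCCCCCCCCCCCCCCCCC


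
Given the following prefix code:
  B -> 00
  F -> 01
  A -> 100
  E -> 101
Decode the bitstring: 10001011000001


Decoding step by step:
Bits 100 -> A
Bits 01 -> F
Bits 01 -> F
Bits 100 -> A
Bits 00 -> B
Bits 01 -> F


Decoded message: AFFABF


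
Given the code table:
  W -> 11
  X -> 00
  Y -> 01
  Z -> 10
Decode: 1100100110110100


Decoding:
11 -> W
00 -> X
10 -> Z
01 -> Y
10 -> Z
11 -> W
01 -> Y
00 -> X


Result: WXZYZWYX


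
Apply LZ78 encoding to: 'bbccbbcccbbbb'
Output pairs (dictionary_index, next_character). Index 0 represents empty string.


LZ78 encoding steps:
Dictionary: {0: ''}
Step 1: w='' (idx 0), next='b' -> output (0, 'b'), add 'b' as idx 1
Step 2: w='b' (idx 1), next='c' -> output (1, 'c'), add 'bc' as idx 2
Step 3: w='' (idx 0), next='c' -> output (0, 'c'), add 'c' as idx 3
Step 4: w='b' (idx 1), next='b' -> output (1, 'b'), add 'bb' as idx 4
Step 5: w='c' (idx 3), next='c' -> output (3, 'c'), add 'cc' as idx 5
Step 6: w='c' (idx 3), next='b' -> output (3, 'b'), add 'cb' as idx 6
Step 7: w='bb' (idx 4), next='b' -> output (4, 'b'), add 'bbb' as idx 7


Encoded: [(0, 'b'), (1, 'c'), (0, 'c'), (1, 'b'), (3, 'c'), (3, 'b'), (4, 'b')]


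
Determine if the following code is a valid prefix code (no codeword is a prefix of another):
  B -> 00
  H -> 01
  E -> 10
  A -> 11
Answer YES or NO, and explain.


Checking each pair (does one codeword prefix another?):
  B='00' vs H='01': no prefix
  B='00' vs E='10': no prefix
  B='00' vs A='11': no prefix
  H='01' vs B='00': no prefix
  H='01' vs E='10': no prefix
  H='01' vs A='11': no prefix
  E='10' vs B='00': no prefix
  E='10' vs H='01': no prefix
  E='10' vs A='11': no prefix
  A='11' vs B='00': no prefix
  A='11' vs H='01': no prefix
  A='11' vs E='10': no prefix
No violation found over all pairs.

YES -- this is a valid prefix code. No codeword is a prefix of any other codeword.


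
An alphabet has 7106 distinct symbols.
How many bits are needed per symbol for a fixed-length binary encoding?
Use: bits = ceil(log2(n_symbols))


log2(7106) = 12.7948
Bracket: 2^12 = 4096 < 7106 <= 2^13 = 8192
So ceil(log2(7106)) = 13

bits = ceil(log2(7106)) = ceil(12.7948) = 13 bits


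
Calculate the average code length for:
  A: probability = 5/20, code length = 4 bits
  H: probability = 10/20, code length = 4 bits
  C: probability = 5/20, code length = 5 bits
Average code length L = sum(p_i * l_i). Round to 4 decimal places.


Weighted contributions p_i * l_i:
  A: (5/20) * 4 = 20/20
  H: (10/20) * 4 = 40/20
  C: (5/20) * 5 = 25/20
Sum = (20 + 40 + 25)/20 = 85/20

L = 85/20 = 4.2500 bits/symbol


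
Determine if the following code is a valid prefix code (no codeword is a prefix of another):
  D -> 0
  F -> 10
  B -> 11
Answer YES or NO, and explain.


Checking each pair (does one codeword prefix another?):
  D='0' vs F='10': no prefix
  D='0' vs B='11': no prefix
  F='10' vs D='0': no prefix
  F='10' vs B='11': no prefix
  B='11' vs D='0': no prefix
  B='11' vs F='10': no prefix
No violation found over all pairs.

YES -- this is a valid prefix code. No codeword is a prefix of any other codeword.


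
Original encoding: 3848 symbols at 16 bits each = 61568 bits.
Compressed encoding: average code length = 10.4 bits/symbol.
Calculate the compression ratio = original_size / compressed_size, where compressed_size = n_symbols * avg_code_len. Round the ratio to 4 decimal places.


original_size = n_symbols * orig_bits = 3848 * 16 = 61568 bits
compressed_size = n_symbols * avg_code_len = 3848 * 10.4 = 40019.2 bits
ratio = original_size / compressed_size = 61568 / 40019.2 = 1.5385

Compression ratio = 1.5385


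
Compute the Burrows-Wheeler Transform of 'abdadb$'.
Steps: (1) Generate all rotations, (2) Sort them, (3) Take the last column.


Rotations (sorted):
  0: $abdadb -> last char: b
  1: abdadb$ -> last char: $
  2: adb$abd -> last char: d
  3: b$abdad -> last char: d
  4: bdadb$a -> last char: a
  5: dadb$ab -> last char: b
  6: db$abda -> last char: a


BWT = b$ddaba


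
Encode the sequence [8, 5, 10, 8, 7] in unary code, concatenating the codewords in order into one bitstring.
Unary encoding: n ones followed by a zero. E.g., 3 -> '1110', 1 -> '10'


Encode each number as n ones followed by a terminating 0:
  8 -> 111111110 (9 bits)
  5 -> 111110 (6 bits)
  10 -> 11111111110 (11 bits)
  8 -> 111111110 (9 bits)
  7 -> 11111110 (8 bits)
Total length = 9 + 6 + 11 + 9 + 8 = 43 bits.

Unary([8, 5, 10, 8, 7]) = 1111111101111101111111111011111111011111110 (43 bits)


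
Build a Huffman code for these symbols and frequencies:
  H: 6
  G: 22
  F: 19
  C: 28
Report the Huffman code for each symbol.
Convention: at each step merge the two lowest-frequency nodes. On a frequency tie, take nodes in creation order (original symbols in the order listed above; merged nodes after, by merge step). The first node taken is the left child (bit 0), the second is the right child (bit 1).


Huffman tree construction:
Step 1: Merge H(6) + F(19) = 25
Step 2: Merge G(22) + (H+F)(25) = 47
Step 3: Merge C(28) + (G+(H+F))(47) = 75
Read each symbol's code off the tree from the root (left child = 0, right child = 1).

Codes:
  H: 110 (length 3)
  G: 10 (length 2)
  F: 111 (length 3)
  C: 0 (length 1)
Average code length: 147/75 = 1.9600 bits/symbol


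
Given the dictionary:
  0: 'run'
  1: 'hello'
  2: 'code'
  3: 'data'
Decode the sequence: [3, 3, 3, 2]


Look up each index in the dictionary:
  3 -> 'data'
  3 -> 'data'
  3 -> 'data'
  2 -> 'code'

Decoded: "data data data code"


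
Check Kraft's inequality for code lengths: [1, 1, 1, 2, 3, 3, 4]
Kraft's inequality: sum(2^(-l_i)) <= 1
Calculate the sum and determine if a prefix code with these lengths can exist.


Sum = 2^(-1) + 2^(-1) + 2^(-1) + 2^(-2) + 2^(-3) + 2^(-3) + 2^(-4)
    = 0.5 + 0.5 + 0.5 + 0.25 + 0.125 + 0.125 + 0.0625
    = 33/16 = 2.0625
Since 2.0625 > 1, Kraft's inequality is NOT satisfied.
A prefix code with these lengths CANNOT exist.

Kraft sum = 2.0625. Not satisfied.


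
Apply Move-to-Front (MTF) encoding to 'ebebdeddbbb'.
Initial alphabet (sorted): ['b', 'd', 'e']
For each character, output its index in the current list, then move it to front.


MTF encoding:
'e': index 2 in ['b', 'd', 'e'] -> ['e', 'b', 'd']
'b': index 1 in ['e', 'b', 'd'] -> ['b', 'e', 'd']
'e': index 1 in ['b', 'e', 'd'] -> ['e', 'b', 'd']
'b': index 1 in ['e', 'b', 'd'] -> ['b', 'e', 'd']
'd': index 2 in ['b', 'e', 'd'] -> ['d', 'b', 'e']
'e': index 2 in ['d', 'b', 'e'] -> ['e', 'd', 'b']
'd': index 1 in ['e', 'd', 'b'] -> ['d', 'e', 'b']
'd': index 0 in ['d', 'e', 'b'] -> ['d', 'e', 'b']
'b': index 2 in ['d', 'e', 'b'] -> ['b', 'd', 'e']
'b': index 0 in ['b', 'd', 'e'] -> ['b', 'd', 'e']
'b': index 0 in ['b', 'd', 'e'] -> ['b', 'd', 'e']


Output: [2, 1, 1, 1, 2, 2, 1, 0, 2, 0, 0]


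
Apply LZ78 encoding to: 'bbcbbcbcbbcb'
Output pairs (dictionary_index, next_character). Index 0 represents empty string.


LZ78 encoding steps:
Dictionary: {0: ''}
Step 1: w='' (idx 0), next='b' -> output (0, 'b'), add 'b' as idx 1
Step 2: w='b' (idx 1), next='c' -> output (1, 'c'), add 'bc' as idx 2
Step 3: w='b' (idx 1), next='b' -> output (1, 'b'), add 'bb' as idx 3
Step 4: w='' (idx 0), next='c' -> output (0, 'c'), add 'c' as idx 4
Step 5: w='bc' (idx 2), next='b' -> output (2, 'b'), add 'bcb' as idx 5
Step 6: w='bcb' (idx 5), end of input -> output (5, '')


Encoded: [(0, 'b'), (1, 'c'), (1, 'b'), (0, 'c'), (2, 'b'), (5, '')]


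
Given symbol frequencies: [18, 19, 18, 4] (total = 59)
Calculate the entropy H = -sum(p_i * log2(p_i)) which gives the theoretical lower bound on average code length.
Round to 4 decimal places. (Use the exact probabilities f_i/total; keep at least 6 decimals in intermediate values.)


Per-symbol terms -p_i * log2(p_i) with p_i = f_i/59:
  p = 18/59 = 0.305085: log2(p) = -1.712718, -p*log2(p) = 0.522524
  p = 19/59 = 0.322034: log2(p) = -1.634716, -p*log2(p) = 0.526434
  p = 18/59 = 0.305085: log2(p) = -1.712718, -p*log2(p) = 0.522524
  p = 4/59 = 0.067797: log2(p) = -3.882643, -p*log2(p) = 0.263230
H = 0.522524 + 0.526434 + 0.522524 + 0.263230 = 1.834712

H = 1.8347 bits/symbol


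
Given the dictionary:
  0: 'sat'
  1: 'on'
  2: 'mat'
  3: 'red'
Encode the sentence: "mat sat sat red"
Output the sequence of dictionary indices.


Look up each word in the dictionary:
  'mat' -> 2
  'sat' -> 0
  'sat' -> 0
  'red' -> 3

Encoded: [2, 0, 0, 3]


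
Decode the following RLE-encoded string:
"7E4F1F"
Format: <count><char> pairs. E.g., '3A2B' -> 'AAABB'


Expanding each <count><char> pair:
  7E -> 'EEEEEEE'
  4F -> 'FFFF'
  1F -> 'F'

Decoded = EEEEEEEFFFFF


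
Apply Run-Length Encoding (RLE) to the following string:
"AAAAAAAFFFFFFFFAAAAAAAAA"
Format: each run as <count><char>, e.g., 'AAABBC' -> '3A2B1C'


Scanning runs left to right:
  i=0: run of 'A' x 7 -> '7A'
  i=7: run of 'F' x 8 -> '8F'
  i=15: run of 'A' x 9 -> '9A'

RLE = 7A8F9A


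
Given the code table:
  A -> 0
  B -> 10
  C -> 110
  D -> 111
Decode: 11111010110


Decoding:
111 -> D
110 -> C
10 -> B
110 -> C


Result: DCBC


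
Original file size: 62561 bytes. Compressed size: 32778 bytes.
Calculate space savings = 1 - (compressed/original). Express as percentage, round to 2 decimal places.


ratio = compressed/original = 32778/62561 = 0.523937
savings = 1 - ratio = 1 - 0.523937 = 0.476063
as a percentage: 0.476063 * 100 = 47.61%

Space savings = 1 - 32778/62561 = 47.61%


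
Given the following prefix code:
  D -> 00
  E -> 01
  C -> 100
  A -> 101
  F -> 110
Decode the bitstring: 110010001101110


Decoding step by step:
Bits 110 -> F
Bits 01 -> E
Bits 00 -> D
Bits 01 -> E
Bits 101 -> A
Bits 110 -> F


Decoded message: FEDEAF


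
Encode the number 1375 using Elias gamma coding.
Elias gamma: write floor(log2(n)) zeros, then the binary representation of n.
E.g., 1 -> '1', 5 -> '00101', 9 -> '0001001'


num_bits = floor(log2(1375)) + 1 = 11
leading_zeros = num_bits - 1 = 10
binary(1375) = 10101011111

Elias gamma(1375) = '0000000000' + '10101011111' = 000000000010101011111 (21 bits)


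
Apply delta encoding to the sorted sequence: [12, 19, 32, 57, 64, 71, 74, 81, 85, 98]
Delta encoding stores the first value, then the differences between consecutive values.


First value: 12
Deltas:
  19 - 12 = 7
  32 - 19 = 13
  57 - 32 = 25
  64 - 57 = 7
  71 - 64 = 7
  74 - 71 = 3
  81 - 74 = 7
  85 - 81 = 4
  98 - 85 = 13


Delta encoded: [12, 7, 13, 25, 7, 7, 3, 7, 4, 13]


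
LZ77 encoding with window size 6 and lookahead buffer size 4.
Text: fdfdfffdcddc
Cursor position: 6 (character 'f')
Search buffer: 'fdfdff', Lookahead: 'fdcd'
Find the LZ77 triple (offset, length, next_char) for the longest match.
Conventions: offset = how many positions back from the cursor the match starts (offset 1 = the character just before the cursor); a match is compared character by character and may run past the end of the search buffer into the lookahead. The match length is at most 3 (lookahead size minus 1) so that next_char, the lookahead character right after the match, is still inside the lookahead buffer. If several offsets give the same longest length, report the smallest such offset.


Try each offset into the search buffer:
  offset=1 (pos 5, char 'f'): match length 1
  offset=2 (pos 4, char 'f'): match length 1
  offset=3 (pos 3, char 'd'): match length 0
  offset=4 (pos 2, char 'f'): match length 2
  offset=5 (pos 1, char 'd'): match length 0
  offset=6 (pos 0, char 'f'): match length 2
Longest match has length 2, found at offsets 4, 6; take the smallest, offset 4.
next_char = character at position 6 + 2 = 8 -> 'c'

Best match: offset=4, length=2 (matching 'fd' starting at position 2)
LZ77 triple: (4, 2, 'c')
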